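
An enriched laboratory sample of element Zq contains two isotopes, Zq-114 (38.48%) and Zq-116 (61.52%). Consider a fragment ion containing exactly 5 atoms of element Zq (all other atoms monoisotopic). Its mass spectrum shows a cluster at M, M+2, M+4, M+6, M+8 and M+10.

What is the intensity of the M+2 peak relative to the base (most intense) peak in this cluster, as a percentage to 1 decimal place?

19.6%

Term probabilities: M 0.0084, M+2 0.0674, M+4 0.2156, M+6 0.3448, M+8 0.2756, M+10 0.0881. Base peak = M+6.
P(M+6) = C(5,3) × 0.3848^2 × 0.6152^3 = 10 × 0.14807104 × 0.23283538 = 0.344762 (base)
P(M+2) = C(5,1) × 0.3848^4 × 0.6152^1 = 5 × 0.02192503 × 0.6152 = 0.067441
Relative intensity = 0.067441 / 0.344762 × 100 = 19.6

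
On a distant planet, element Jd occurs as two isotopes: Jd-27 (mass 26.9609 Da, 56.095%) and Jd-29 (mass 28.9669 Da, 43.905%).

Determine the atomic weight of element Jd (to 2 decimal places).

27.84 Da

Weight each isotope mass by its fractional abundance: 0.56095 × 26.9609 + 0.43905 × 28.9669
= 15.12372 + 12.71792 = 27.84164 Da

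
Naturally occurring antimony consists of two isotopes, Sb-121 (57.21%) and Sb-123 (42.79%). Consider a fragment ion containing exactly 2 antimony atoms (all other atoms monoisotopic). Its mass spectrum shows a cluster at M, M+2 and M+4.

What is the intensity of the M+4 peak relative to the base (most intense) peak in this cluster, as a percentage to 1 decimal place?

Term probabilities: M 0.3273, M+2 0.4896, M+4 0.1831. Base peak = M+2.
P(M+2) = C(2,1) × 0.5721^1 × 0.4279^1 = 2 × 0.5721 × 0.4279 = 0.489603 (base)
P(M+4) = C(2,2) × 0.5721^0 × 0.4279^2 = 1 × 1.0000 × 0.18309841 = 0.183098
Relative intensity = 0.183098 / 0.489603 × 100 = 37.4

37.4%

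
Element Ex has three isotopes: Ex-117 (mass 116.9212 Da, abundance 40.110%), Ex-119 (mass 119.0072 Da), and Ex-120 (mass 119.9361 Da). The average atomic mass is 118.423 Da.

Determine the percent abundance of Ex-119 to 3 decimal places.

Let x and y be the fractions of Ex-119 and Ex-120. Then x + y = 1 − 0.40110 = 0.59890 and 119.0072x + 119.9361y = 118.423 − 0.40110×116.9212 = 71.52590668.
Substituting: 119.0072x + 119.9361(0.59890 − x) = 71.52590668
(119.0072 − 119.9361)x = -0.30382361  ⇒  x = 0.32708, y = 0.27182
Ex-119: 32.708%, Ex-120: 27.182%.

32.708%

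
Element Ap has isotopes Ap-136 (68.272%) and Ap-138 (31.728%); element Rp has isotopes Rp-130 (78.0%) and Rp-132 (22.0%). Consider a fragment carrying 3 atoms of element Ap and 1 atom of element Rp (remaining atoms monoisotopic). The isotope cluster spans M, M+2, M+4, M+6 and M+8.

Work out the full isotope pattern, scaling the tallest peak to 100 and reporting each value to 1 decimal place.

Element Ap pattern (n=3): 0.3182203 : 0.4436589 : 0.2061813 : 0.0319395
Element Rp pattern (n=1): 0.7800 : 0.2200
Convolve the two distributions (both contribute in 2-u steps):
  M: 0.3182203×0.7800 = 0.248212
  M+2: 0.3182203×0.2200 + 0.4436589×0.7800 = 0.416062
  M+4: 0.4436589×0.2200 + 0.2061813×0.7800 = 0.258426
  M+6: 0.2061813×0.2200 + 0.0319395×0.7800 = 0.070273
  M+8: 0.0319395×0.2200 = 0.007027
Scale to base peak (0.416062) = 100: 59.7 : 100.0 : 62.1 : 16.9 : 1.7

59.7 : 100.0 : 62.1 : 16.9 : 1.7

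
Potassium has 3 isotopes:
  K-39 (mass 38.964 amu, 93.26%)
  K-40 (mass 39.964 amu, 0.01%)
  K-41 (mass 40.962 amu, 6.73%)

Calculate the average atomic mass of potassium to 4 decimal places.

39.0986 amu

Weight each isotope mass by its fractional abundance: 0.9326 × 38.964 + 0.0001 × 39.964 + 0.0673 × 40.962
= 36.33783 + 0.00400 + 2.75674 = 39.09857 amu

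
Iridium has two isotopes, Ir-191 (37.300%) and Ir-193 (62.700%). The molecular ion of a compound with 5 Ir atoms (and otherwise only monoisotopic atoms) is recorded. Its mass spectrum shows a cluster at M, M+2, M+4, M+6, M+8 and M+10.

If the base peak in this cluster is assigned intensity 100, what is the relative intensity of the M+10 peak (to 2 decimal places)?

28.26

Term probabilities: M 0.0072, M+2 0.0607, M+4 0.2040, M+6 0.3429, M+8 0.2882, M+10 0.0969. Base peak = M+6.
P(M+6) = C(5,3) × 0.37300^2 × 0.62700^3 = 10 × 0.139129 × 0.24649188 = 0.342942 (base)
P(M+10) = C(5,5) × 0.37300^0 × 0.62700^5 = 1 × 1.0000 × 0.09690311 = 0.096903
Relative intensity = 0.096903 / 0.342942 × 100 = 28.26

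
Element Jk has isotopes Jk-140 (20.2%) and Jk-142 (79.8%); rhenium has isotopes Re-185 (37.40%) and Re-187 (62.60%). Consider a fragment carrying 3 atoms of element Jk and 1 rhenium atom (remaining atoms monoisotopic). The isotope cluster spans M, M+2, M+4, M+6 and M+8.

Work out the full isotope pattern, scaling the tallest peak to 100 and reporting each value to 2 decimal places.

Element Jk pattern (n=3): 0.00824241 : 0.09768478 : 0.38590322 : 0.50816959
Rhenium pattern (n=1): 0.3740 : 0.6260
Convolve the two distributions (both contribute in 2-u steps):
  M: 0.00824241×0.3740 = 0.003083
  M+2: 0.00824241×0.6260 + 0.09768478×0.3740 = 0.041694
  M+4: 0.09768478×0.6260 + 0.38590322×0.3740 = 0.205478
  M+6: 0.38590322×0.6260 + 0.50816959×0.3740 = 0.431631
  M+8: 0.50816959×0.6260 = 0.318114
Scale to base peak (0.431631) = 100: 0.71 : 9.66 : 47.61 : 100.00 : 73.70

0.71 : 9.66 : 47.61 : 100.00 : 73.70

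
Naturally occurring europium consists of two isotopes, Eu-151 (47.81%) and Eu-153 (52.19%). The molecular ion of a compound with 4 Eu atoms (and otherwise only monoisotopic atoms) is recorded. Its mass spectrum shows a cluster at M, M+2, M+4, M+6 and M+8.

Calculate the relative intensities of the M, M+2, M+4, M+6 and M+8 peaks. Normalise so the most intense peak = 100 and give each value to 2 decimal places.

The 4 Eu atoms are independent, so intensities follow the terms of (0.4781 + 0.5219)^4.
P(M) = 0.4781^4 = 0.052249
P(M+2) = 4 × 0.4781^3 × 0.5219^1 = 0.228141
P(M+4) = 6 × 0.4781^2 × 0.5219^2 = 0.373563
P(M+6) = 4 × 0.4781^1 × 0.5219^3 = 0.271857
P(M+8) = 0.5219^4 = 0.074191
The M+4 peak is largest (0.373563); scaling to 100 gives 13.99 : 61.07 : 100.00 : 72.77 : 19.86.

13.99 : 61.07 : 100.00 : 72.77 : 19.86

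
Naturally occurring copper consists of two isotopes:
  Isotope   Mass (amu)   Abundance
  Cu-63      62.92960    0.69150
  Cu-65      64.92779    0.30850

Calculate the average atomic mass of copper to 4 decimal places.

63.5460 amu

Average mass = Σ (abundance × isotope mass) = 0.69150 × 62.92960 + 0.30850 × 64.92779
= 43.515818 + 20.030223 = 63.546041 amu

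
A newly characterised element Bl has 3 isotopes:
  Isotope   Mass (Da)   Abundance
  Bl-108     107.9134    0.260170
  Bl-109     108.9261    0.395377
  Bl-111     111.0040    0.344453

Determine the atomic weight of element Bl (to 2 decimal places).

Weight each isotope mass by its fractional abundance: 0.260170 × 107.9134 + 0.395377 × 108.9261 + 0.344453 × 111.0040
= 28.07583 + 43.06687 + 38.23566 = 109.37836 Da

109.38 Da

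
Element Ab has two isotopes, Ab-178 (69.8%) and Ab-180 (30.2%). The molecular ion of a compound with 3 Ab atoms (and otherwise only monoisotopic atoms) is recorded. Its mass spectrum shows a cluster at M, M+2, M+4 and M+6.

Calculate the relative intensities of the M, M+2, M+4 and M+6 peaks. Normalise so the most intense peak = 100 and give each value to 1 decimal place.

77.0 : 100.0 : 43.3 : 6.2

Expanding (0.698 + 0.302)^3:
P(M) = 0.698^3 = 0.340068
P(M+2) = 3 × 0.698^2 × 0.302^1 = 0.441407
P(M+4) = 3 × 0.698^1 × 0.302^2 = 0.190981
P(M+6) = 0.302^3 = 0.027544
The M+2 peak is largest (0.441407); scaling to 100 gives 77.0 : 100.0 : 43.3 : 6.2.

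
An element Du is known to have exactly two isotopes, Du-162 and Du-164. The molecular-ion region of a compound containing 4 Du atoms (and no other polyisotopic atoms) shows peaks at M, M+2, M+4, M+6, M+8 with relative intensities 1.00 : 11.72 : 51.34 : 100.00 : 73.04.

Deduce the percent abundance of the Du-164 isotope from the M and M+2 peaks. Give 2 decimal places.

Write p for the Du-162 fraction. I(M+2)/I(M) = [C(4,1)·p^3·(1−p)] / p^4 = 4·(1−p)/p = 11.72/1.00 = 11.7200
(1−p)/p = 11.7200/4 = 2.9300  ⇒  p = 1/(1 + 2.9300) = 0.2545
Du-162: 25.45%, Du-164: 74.55%.

74.55%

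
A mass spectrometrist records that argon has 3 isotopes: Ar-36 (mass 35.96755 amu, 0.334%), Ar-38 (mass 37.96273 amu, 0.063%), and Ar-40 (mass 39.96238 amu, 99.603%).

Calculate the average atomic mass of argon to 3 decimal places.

Weight each isotope mass by its fractional abundance: 0.00334 × 35.96755 + 0.00063 × 37.96273 + 0.99603 × 39.96238
= 0.120132 + 0.023917 + 39.803729 = 39.947778 amu

39.948 amu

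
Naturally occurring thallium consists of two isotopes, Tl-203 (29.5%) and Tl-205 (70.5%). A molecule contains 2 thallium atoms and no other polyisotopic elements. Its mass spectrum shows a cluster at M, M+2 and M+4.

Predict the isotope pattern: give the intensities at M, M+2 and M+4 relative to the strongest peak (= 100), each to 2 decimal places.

17.51 : 83.69 : 100.00

Expanding (0.295 + 0.705)^2:
P(M) = 0.295^2 = 0.087025
P(M+2) = 2 × 0.295^1 × 0.705^1 = 0.415950
P(M+4) = 0.705^2 = 0.497025
The M+4 peak is largest (0.497025); scaling to 100 gives 17.51 : 83.69 : 100.00.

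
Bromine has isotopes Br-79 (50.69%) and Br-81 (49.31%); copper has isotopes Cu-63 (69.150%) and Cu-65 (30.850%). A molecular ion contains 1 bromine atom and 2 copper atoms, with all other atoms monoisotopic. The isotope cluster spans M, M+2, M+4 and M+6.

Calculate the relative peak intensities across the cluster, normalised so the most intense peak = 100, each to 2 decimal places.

53.62 : 100.00 : 57.21 : 10.38

Bromine pattern (n=1): 0.5069 : 0.4931
Copper pattern (n=2): 0.47817225 : 0.4266555 : 0.09517225
Convolve the two distributions (both contribute in 2-u steps):
  M: 0.5069×0.47817225 = 0.242386
  M+2: 0.5069×0.4266555 + 0.4931×0.47817225 = 0.452058
  M+4: 0.5069×0.09517225 + 0.4931×0.4266555 = 0.258627
  M+6: 0.4931×0.09517225 = 0.046929
Scale to base peak (0.452058) = 100: 53.62 : 100.00 : 57.21 : 10.38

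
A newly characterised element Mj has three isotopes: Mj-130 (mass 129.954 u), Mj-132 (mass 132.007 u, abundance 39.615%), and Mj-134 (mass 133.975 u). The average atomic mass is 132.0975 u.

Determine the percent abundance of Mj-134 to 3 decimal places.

The remaining 60.385% is split between Mj-130 (fraction x) and Mj-134 (fraction 0.60385 − x).
Substituting: 129.954x + 133.975(0.60385 − x) = 79.80292695
(129.954 − 133.975)x = -1.0978768  ⇒  x = 0.27304, y = 0.33081
Mj-130: 27.304%, Mj-134: 33.081%.

33.081%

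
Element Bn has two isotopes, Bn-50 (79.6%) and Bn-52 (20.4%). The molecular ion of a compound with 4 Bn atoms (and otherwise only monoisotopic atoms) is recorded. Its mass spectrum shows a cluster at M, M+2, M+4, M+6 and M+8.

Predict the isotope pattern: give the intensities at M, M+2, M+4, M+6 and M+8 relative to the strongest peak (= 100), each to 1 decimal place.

97.5 : 100.0 : 38.4 : 6.6 : 0.4

Expanding (0.796 + 0.204)^4:
P(M) = 0.796^4 = 0.401469
P(M+2) = 4 × 0.796^3 × 0.204^1 = 0.411556
P(M+4) = 6 × 0.796^2 × 0.204^2 = 0.158211
P(M+6) = 4 × 0.796^1 × 0.204^3 = 0.027031
P(M+8) = 0.204^4 = 0.001732
The M+2 peak is largest (0.411556); scaling to 100 gives 97.5 : 100.0 : 38.4 : 6.6 : 0.4.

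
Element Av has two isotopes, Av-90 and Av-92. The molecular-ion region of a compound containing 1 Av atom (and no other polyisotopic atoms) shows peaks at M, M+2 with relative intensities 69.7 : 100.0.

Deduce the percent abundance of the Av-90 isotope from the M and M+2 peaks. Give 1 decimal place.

Let p = fractional abundance of Av-90. I(M+2)/I(M) = [C(1,1)·p^0·(1−p)] / p^1 = 1·(1−p)/p = 100.0/69.7 = 1.4347
(1−p)/p = 1.4347/1 = 1.4347  ⇒  p = 1/(1 + 1.4347) = 0.4107
Av-90: 41.1%, Av-92: 58.9%.

41.1%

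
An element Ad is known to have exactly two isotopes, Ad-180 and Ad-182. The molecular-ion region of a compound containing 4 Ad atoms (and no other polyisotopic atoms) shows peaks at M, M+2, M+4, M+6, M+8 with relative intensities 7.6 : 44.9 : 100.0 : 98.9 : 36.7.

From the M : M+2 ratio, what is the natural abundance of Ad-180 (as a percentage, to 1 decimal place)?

40.4%

Write p for the Ad-180 fraction. I(M+2)/I(M) = [C(4,1)·p^3·(1−p)] / p^4 = 4·(1−p)/p = 44.9/7.6 = 5.9079
(1−p)/p = 5.9079/4 = 1.4770  ⇒  p = 1/(1 + 1.4770) = 0.4037
Ad-180: 40.4%, Ad-182: 59.6%.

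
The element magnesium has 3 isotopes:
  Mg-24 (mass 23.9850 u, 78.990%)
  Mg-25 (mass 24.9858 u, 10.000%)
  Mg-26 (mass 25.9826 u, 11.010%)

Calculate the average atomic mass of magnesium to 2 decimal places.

Ar = Σ fᵢ·mᵢ = 0.78990 × 23.9850 + 0.10000 × 24.9858 + 0.11010 × 25.9826
= 18.94575 + 2.49858 + 2.86068 = 24.30501 u

24.31 u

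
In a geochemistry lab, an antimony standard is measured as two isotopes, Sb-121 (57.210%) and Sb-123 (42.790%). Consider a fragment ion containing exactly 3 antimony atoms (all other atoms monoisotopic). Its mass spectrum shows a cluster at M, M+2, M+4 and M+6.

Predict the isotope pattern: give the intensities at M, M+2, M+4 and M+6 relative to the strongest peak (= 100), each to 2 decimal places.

The 3 Sb atoms are independent, so intensities follow the terms of (0.57210 + 0.42790)^3.
P(M) = 0.57210^3 = 0.187247
P(M+2) = 3 × 0.57210^2 × 0.42790^1 = 0.420153
P(M+4) = 3 × 0.57210^1 × 0.42790^2 = 0.314252
P(M+6) = 0.42790^3 = 0.078348
The M+2 peak is largest (0.420153); scaling to 100 gives 44.57 : 100.00 : 74.79 : 18.65.

44.57 : 100.00 : 74.79 : 18.65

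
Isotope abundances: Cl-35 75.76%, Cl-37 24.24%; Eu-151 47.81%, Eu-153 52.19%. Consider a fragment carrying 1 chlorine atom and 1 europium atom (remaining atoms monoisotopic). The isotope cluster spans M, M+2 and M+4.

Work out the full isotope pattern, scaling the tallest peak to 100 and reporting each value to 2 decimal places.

70.84 : 100.00 : 24.74

Chlorine pattern (n=1): 0.7576 : 0.2424
Europium pattern (n=1): 0.4781 : 0.5219
Convolve the two distributions (both contribute in 2-u steps):
  M: 0.7576×0.4781 = 0.362209
  M+2: 0.7576×0.5219 + 0.2424×0.4781 = 0.511283
  M+4: 0.2424×0.5219 = 0.126509
Scale to base peak (0.511283) = 100: 70.84 : 100.00 : 24.74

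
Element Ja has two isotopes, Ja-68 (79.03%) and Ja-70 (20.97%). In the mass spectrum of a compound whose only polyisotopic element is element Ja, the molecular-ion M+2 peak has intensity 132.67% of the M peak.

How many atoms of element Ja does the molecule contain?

5

The M+2/M ratio from n Ja atoms is n · q/p = n · 0.2097/0.7903.
n = 1.3267 × 0.7903/0.2097 = 5.00 ≈ 5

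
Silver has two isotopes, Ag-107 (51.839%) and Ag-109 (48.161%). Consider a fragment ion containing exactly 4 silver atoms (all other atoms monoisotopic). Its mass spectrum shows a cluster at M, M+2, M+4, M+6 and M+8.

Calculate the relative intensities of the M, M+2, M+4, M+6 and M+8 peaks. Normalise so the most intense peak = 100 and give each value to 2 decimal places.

19.31 : 71.76 : 100.00 : 61.94 : 14.39

The 4 Ag atoms are independent, so intensities follow the terms of (0.51839 + 0.48161)^4.
P(M) = 0.51839^4 = 0.072215
P(M+2) = 4 × 0.51839^3 × 0.48161^1 = 0.268365
P(M+4) = 6 × 0.51839^2 × 0.48161^2 = 0.373986
P(M+6) = 4 × 0.51839^1 × 0.48161^3 = 0.231634
P(M+8) = 0.48161^4 = 0.053800
The M+4 peak is largest (0.373986); scaling to 100 gives 19.31 : 71.76 : 100.00 : 61.94 : 14.39.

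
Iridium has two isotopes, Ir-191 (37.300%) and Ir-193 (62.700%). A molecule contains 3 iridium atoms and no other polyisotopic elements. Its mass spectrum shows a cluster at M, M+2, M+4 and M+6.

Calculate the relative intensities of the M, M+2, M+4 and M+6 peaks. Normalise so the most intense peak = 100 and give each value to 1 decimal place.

11.8 : 59.5 : 100.0 : 56.0

Each Ir atom is independently Ir-191 (p = 0.37300) or Ir-193 (q = 0.62700); the cluster is the binomial expansion (p + q)^3.
P(M) = 0.37300^3 = 0.051895
P(M+2) = 3 × 0.37300^2 × 0.62700^1 = 0.261702
P(M+4) = 3 × 0.37300^1 × 0.62700^2 = 0.439911
P(M+6) = 0.62700^3 = 0.246492
The M+4 peak is largest (0.439911); scaling to 100 gives 11.8 : 59.5 : 100.0 : 56.0.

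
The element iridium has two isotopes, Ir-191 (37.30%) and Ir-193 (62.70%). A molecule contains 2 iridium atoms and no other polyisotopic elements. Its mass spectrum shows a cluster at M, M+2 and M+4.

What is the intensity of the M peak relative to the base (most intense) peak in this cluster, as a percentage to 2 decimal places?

29.74%

(0.3730 + 0.6270)^2 gives M 0.1391, M+2 0.4677, M+4 0.3931; the largest is M+2.
P(M+2) = C(2,1) × 0.3730^1 × 0.6270^1 = 2 × 0.3730 × 0.6270 = 0.467742 (base)
P(M) = C(2,0) × 0.3730^2 × 0.6270^0 = 1 × 0.139129 × 1.0000 = 0.139129
Relative intensity = 0.139129 / 0.467742 × 100 = 29.74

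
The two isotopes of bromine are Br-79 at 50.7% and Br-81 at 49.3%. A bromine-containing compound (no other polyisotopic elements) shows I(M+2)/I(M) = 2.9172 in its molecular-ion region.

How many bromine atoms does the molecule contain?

3

With n Br atoms, P(M+2)/P(M) = C(n,1)·p^(n−1)q / p^n = n·q/p = n · 0.493/0.507.
n = 2.9172 × 0.507/0.493 = 3.00 ≈ 3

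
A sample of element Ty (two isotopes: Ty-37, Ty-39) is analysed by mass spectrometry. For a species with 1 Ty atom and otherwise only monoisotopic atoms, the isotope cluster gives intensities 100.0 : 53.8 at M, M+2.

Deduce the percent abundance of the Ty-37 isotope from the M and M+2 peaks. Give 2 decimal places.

65.02%

Let p = fractional abundance of Ty-37. I(M+2)/I(M) = [C(1,1)·p^0·(1−p)] / p^1 = 1·(1−p)/p = 53.8/100.0 = 0.5380
(1−p)/p = 0.5380/1 = 0.5380  ⇒  p = 1/(1 + 0.5380) = 0.6502
Ty-37: 65.02%, Ty-39: 34.98%.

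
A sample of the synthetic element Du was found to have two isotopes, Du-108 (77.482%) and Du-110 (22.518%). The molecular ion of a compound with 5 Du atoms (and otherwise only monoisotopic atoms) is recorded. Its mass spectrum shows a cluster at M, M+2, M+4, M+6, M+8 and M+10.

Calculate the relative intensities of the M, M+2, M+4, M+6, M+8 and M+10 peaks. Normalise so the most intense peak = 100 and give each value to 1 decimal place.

68.8 : 100.0 : 58.1 : 16.9 : 2.5 : 0.1

The 5 Du atoms are independent, so intensities follow the terms of (0.77482 + 0.22518)^5.
P(M) = 0.77482^5 = 0.279257
P(M+2) = 5 × 0.77482^4 × 0.22518^1 = 0.405792
P(M+4) = 10 × 0.77482^3 × 0.22518^2 = 0.235864
P(M+6) = 10 × 0.77482^2 × 0.22518^3 = 0.068547
P(M+8) = 5 × 0.77482^1 × 0.22518^4 = 0.009961
P(M+10) = 0.22518^5 = 0.000579
The M+2 peak is largest (0.405792); scaling to 100 gives 68.8 : 100.0 : 58.1 : 16.9 : 2.5 : 0.1.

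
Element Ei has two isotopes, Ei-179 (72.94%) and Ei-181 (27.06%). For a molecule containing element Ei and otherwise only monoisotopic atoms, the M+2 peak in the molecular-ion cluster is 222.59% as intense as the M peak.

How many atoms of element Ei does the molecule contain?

For n independent Ei atoms, I(M+2)/I(M) = n · (abundance Ei-181) / (abundance Ei-179) = n · 0.2706/0.7294.
n = 2.2259 × 0.7294/0.2706 = 6.00 ≈ 6

6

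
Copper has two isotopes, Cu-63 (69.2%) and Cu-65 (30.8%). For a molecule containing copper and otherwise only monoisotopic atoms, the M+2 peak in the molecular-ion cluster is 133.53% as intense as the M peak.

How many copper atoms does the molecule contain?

With n Cu atoms, P(M+2)/P(M) = C(n,1)·p^(n−1)q / p^n = n·q/p = n · 0.308/0.692.
n = 1.3353 × 0.692/0.308 = 3.00 ≈ 3

3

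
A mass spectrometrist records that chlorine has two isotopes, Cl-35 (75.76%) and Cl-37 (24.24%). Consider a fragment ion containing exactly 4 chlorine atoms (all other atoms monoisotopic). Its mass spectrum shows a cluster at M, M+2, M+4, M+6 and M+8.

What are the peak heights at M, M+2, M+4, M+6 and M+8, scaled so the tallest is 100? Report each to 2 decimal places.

78.14 : 100.00 : 47.99 : 10.24 : 0.82

The 4 Cl atoms are independent, so intensities follow the terms of (0.7576 + 0.2424)^4.
P(M) = 0.7576^4 = 0.329428
P(M+2) = 4 × 0.7576^3 × 0.2424^1 = 0.421612
P(M+4) = 6 × 0.7576^2 × 0.2424^2 = 0.202347
P(M+6) = 4 × 0.7576^1 × 0.2424^3 = 0.043162
P(M+8) = 0.2424^4 = 0.003452
The M+2 peak is largest (0.421612); scaling to 100 gives 78.14 : 100.00 : 47.99 : 10.24 : 0.82.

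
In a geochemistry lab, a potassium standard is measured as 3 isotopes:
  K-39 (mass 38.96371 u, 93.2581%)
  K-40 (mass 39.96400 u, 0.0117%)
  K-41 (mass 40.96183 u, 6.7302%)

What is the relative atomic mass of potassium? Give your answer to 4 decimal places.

The abundance-weighted mean is 0.932581 × 38.96371 + 0.000117 × 39.96400 + 0.067302 × 40.96183
= 36.336816 + 0.004676 + 2.756813 = 39.098305 u

39.0983 u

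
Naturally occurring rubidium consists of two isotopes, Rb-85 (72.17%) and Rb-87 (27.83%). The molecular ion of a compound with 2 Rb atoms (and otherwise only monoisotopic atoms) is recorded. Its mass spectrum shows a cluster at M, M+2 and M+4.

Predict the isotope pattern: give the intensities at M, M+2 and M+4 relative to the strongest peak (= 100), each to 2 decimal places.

100.00 : 77.12 : 14.87

The 2 Rb atoms are independent, so intensities follow the terms of (0.7217 + 0.2783)^2.
P(M) = 0.7217^2 = 0.520851
P(M+2) = 2 × 0.7217^1 × 0.2783^1 = 0.401698
P(M+4) = 0.2783^2 = 0.077451
The M peak is largest (0.520851); scaling to 100 gives 100.00 : 77.12 : 14.87.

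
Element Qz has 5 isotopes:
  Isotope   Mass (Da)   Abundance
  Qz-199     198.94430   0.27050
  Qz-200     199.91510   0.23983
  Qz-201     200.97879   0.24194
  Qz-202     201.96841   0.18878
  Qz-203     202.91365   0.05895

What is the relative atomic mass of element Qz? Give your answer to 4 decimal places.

200.4742 Da

Weight each isotope mass by its fractional abundance: 0.27050 × 198.94430 + 0.23983 × 199.91510 + 0.24194 × 200.97879 + 0.18878 × 201.96841 + 0.05895 × 202.91365
= 53.814433 + 47.945638 + 48.624808 + 38.127596 + 11.961760 = 200.474235 Da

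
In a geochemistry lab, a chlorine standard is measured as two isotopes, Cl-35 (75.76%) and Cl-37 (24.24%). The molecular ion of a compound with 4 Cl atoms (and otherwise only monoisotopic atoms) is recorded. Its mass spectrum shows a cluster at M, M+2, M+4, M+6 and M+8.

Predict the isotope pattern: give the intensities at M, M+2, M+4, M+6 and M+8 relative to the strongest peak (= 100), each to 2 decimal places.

The 4 Cl atoms are independent, so intensities follow the terms of (0.7576 + 0.2424)^4.
P(M) = 0.7576^4 = 0.329428
P(M+2) = 4 × 0.7576^3 × 0.2424^1 = 0.421612
P(M+4) = 6 × 0.7576^2 × 0.2424^2 = 0.202347
P(M+6) = 4 × 0.7576^1 × 0.2424^3 = 0.043162
P(M+8) = 0.2424^4 = 0.003452
The M+2 peak is largest (0.421612); scaling to 100 gives 78.14 : 100.00 : 47.99 : 10.24 : 0.82.

78.14 : 100.00 : 47.99 : 10.24 : 0.82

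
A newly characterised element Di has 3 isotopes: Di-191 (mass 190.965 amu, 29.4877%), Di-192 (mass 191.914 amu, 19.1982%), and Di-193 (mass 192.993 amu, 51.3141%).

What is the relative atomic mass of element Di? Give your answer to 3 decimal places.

Average mass = Σ (abundance × isotope mass) = 0.294877 × 190.965 + 0.191982 × 191.914 + 0.513141 × 192.993
= 56.3112 + 36.8440 + 99.0326 = 192.1878 amu

192.188 amu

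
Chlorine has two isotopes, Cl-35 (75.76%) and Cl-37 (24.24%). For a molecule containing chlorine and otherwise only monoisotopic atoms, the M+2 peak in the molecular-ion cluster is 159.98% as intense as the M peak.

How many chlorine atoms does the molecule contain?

5

For n independent Cl atoms, I(M+2)/I(M) = n · (abundance Cl-37) / (abundance Cl-35) = n · 0.2424/0.7576.
n = 1.5998 × 0.7576/0.2424 = 5.00 ≈ 5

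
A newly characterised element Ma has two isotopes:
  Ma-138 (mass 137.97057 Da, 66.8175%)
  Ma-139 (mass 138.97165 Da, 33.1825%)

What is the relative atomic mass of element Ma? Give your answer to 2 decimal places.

138.30 Da

Average mass = Σ (abundance × isotope mass) = 0.668175 × 137.97057 + 0.331825 × 138.97165
= 92.188486 + 46.114268 = 138.302754 Da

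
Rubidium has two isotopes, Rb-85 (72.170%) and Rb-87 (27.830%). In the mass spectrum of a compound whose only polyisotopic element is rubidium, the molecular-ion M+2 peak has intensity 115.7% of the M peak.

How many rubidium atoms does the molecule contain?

3

With n Rb atoms, P(M+2)/P(M) = C(n,1)·p^(n−1)q / p^n = n·q/p = n · 0.27830/0.72170.
n = 1.157 × 0.72170/0.27830 = 3.00 ≈ 3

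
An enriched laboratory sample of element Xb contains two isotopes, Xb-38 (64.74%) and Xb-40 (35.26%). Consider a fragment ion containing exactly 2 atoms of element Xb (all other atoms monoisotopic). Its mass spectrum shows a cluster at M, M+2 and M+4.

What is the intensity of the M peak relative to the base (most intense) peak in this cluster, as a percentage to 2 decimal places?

91.80%

Binomial terms of (0.6474 + 0.3526)^2: M 0.4191, M+2 0.4565, M+4 0.1243 → M+2 is the base peak.
P(M+2) = C(2,1) × 0.6474^1 × 0.3526^1 = 2 × 0.6474 × 0.3526 = 0.456546 (base)
P(M) = C(2,0) × 0.6474^2 × 0.3526^0 = 1 × 0.41912676 × 1.0000 = 0.419127
Relative intensity = 0.419127 / 0.456546 × 100 = 91.80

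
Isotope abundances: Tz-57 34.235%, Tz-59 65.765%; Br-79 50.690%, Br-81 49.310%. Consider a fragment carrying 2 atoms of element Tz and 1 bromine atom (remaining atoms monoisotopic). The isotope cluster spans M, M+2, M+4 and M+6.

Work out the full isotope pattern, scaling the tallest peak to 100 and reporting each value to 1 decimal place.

Element Tz pattern (n=2): 0.11720352 : 0.45029296 : 0.43250352
Bromine pattern (n=1): 0.5069 : 0.4931
Convolve the two distributions (both contribute in 2-u steps):
  M: 0.11720352×0.5069 = 0.059410
  M+2: 0.11720352×0.4931 + 0.45029296×0.5069 = 0.286047
  M+4: 0.45029296×0.4931 + 0.43250352×0.5069 = 0.441275
  M+6: 0.43250352×0.4931 = 0.213267
Scale to base peak (0.441275) = 100: 13.5 : 64.8 : 100.0 : 48.3

13.5 : 64.8 : 100.0 : 48.3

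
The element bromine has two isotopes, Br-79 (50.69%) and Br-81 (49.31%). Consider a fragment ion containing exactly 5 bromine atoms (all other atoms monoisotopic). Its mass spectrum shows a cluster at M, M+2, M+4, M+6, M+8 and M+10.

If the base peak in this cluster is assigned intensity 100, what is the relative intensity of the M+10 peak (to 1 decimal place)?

9.2

(0.5069 + 0.4931)^5 gives M 0.0335, M+2 0.1628, M+4 0.3167, M+6 0.3081, M+8 0.1498, M+10 0.0292; the largest is M+4.
P(M+4) = C(5,2) × 0.5069^3 × 0.4931^2 = 10 × 0.13024674 × 0.24314761 = 0.316692 (base)
P(M+10) = C(5,5) × 0.5069^0 × 0.4931^5 = 1 × 1.0000 × 0.02915245 = 0.029152
Relative intensity = 0.029152 / 0.316692 × 100 = 9.2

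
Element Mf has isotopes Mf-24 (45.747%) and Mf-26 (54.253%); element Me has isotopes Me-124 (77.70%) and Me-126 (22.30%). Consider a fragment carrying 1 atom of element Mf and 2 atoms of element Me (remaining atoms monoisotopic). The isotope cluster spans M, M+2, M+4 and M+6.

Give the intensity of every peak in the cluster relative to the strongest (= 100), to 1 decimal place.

56.8 : 100.0 : 43.4 : 5.6

Element Mf pattern (n=1): 0.45747 : 0.54253
Element Me pattern (n=2): 0.603729 : 0.346542 : 0.049729
Convolve the two distributions (both contribute in 2-u steps):
  M: 0.45747×0.603729 = 0.276188
  M+2: 0.45747×0.346542 + 0.54253×0.603729 = 0.486074
  M+4: 0.45747×0.049729 + 0.54253×0.346542 = 0.210759
  M+6: 0.54253×0.049729 = 0.026979
Scale to base peak (0.486074) = 100: 56.8 : 100.0 : 43.4 : 5.6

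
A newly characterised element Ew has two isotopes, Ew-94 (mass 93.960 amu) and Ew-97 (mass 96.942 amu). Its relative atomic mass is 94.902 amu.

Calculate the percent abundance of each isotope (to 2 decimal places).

Ew-94: 68.41%, Ew-97: 31.59%

Writing the weighted mean with unknown fraction x of Ew-94:
93.960·x + 96.942·(1 − x) = 94.902
(93.960 − 96.942)·x = 94.902 − 96.942
x = -2.040 / -2.982 = 0.68410 → 68.41% Ew-94, 31.59% Ew-97.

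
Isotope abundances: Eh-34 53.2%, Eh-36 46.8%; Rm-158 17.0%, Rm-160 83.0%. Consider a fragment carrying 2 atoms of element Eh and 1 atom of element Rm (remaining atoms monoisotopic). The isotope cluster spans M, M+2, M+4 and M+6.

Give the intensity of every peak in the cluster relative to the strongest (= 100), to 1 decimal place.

10.7 : 70.9 : 100.0 : 40.3

Element Eh pattern (n=2): 0.283024 : 0.497952 : 0.219024
Element Rm pattern (n=1): 0.1700 : 0.8300
Convolve the two distributions (both contribute in 2-u steps):
  M: 0.283024×0.1700 = 0.048114
  M+2: 0.283024×0.8300 + 0.497952×0.1700 = 0.319562
  M+4: 0.497952×0.8300 + 0.219024×0.1700 = 0.450534
  M+6: 0.219024×0.8300 = 0.181790
Scale to base peak (0.450534) = 100: 10.7 : 70.9 : 100.0 : 40.3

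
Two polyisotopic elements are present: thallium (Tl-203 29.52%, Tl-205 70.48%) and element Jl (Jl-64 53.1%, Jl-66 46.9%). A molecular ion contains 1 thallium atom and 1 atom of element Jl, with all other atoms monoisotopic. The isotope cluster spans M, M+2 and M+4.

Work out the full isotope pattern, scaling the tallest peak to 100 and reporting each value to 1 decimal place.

Thallium pattern (n=1): 0.2952 : 0.7048
Element Jl pattern (n=1): 0.5310 : 0.4690
Convolve the two distributions (both contribute in 2-u steps):
  M: 0.2952×0.5310 = 0.156751
  M+2: 0.2952×0.4690 + 0.7048×0.5310 = 0.512698
  M+4: 0.7048×0.4690 = 0.330551
Scale to base peak (0.512698) = 100: 30.6 : 100.0 : 64.5

30.6 : 100.0 : 64.5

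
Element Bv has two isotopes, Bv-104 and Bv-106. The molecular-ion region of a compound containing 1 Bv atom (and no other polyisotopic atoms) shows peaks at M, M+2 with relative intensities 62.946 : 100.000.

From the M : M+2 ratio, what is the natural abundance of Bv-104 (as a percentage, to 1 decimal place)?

38.6%

If p is the fraction of Bv that is Bv-104, then I(M+2)/I(M) = [C(1,1)·p^0·(1−p)] / p^1 = 1·(1−p)/p = 100.000/62.946 = 1.5887
(1−p)/p = 1.5887/1 = 1.5887  ⇒  p = 1/(1 + 1.5887) = 0.3863
Bv-104: 38.6%, Bv-106: 61.4%.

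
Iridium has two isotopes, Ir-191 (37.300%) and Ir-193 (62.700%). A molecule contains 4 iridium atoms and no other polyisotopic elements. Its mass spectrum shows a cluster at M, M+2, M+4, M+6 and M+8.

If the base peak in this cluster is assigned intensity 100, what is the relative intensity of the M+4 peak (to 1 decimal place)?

Term probabilities: M 0.0194, M+2 0.1302, M+4 0.3282, M+6 0.3678, M+8 0.1546. Base peak = M+6.
P(M+6) = C(4,3) × 0.37300^1 × 0.62700^3 = 4 × 0.3730 × 0.24649188 = 0.367766 (base)
P(M+4) = C(4,2) × 0.37300^2 × 0.62700^2 = 6 × 0.139129 × 0.393129 = 0.328174
Relative intensity = 0.328174 / 0.367766 × 100 = 89.2

89.2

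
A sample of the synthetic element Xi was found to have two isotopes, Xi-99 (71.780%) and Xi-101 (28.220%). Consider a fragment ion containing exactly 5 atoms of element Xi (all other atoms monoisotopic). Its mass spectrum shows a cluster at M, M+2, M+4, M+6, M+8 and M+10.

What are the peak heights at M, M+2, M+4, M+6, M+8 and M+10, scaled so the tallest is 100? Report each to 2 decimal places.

Each Xi atom is independently Xi-99 (p = 0.71780) or Xi-101 (q = 0.28220); the cluster is the binomial expansion (p + q)^5.
P(M) = 0.71780^5 = 0.190554
P(M+2) = 5 × 0.71780^4 × 0.28220^1 = 0.374577
P(M+4) = 10 × 0.71780^3 × 0.28220^2 = 0.294527
P(M+6) = 10 × 0.71780^2 × 0.28220^3 = 0.115792
P(M+8) = 5 × 0.71780^1 × 0.28220^4 = 0.022762
P(M+10) = 0.28220^5 = 0.001790
The M+2 peak is largest (0.374577); scaling to 100 gives 50.87 : 100.00 : 78.63 : 30.91 : 6.08 : 0.48.

50.87 : 100.00 : 78.63 : 30.91 : 6.08 : 0.48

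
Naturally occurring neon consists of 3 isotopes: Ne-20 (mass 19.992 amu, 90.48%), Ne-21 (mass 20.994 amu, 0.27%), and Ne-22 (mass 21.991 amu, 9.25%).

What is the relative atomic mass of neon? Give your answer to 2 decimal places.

20.18 amu

The abundance-weighted mean is 0.9048 × 19.992 + 0.0027 × 20.994 + 0.0925 × 21.991
= 18.0888 + 0.0567 + 2.0342 = 20.1797 amu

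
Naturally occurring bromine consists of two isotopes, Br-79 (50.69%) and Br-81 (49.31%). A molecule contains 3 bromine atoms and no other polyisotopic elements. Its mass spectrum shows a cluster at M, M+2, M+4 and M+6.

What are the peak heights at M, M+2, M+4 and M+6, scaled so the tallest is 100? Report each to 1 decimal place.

34.3 : 100.0 : 97.3 : 31.5

The 3 Br atoms are independent, so intensities follow the terms of (0.5069 + 0.4931)^3.
P(M) = 0.5069^3 = 0.130247
P(M+2) = 3 × 0.5069^2 × 0.4931^1 = 0.380103
P(M+4) = 3 × 0.5069^1 × 0.4931^2 = 0.369755
P(M+6) = 0.4931^3 = 0.119896
The M+2 peak is largest (0.380103); scaling to 100 gives 34.3 : 100.0 : 97.3 : 31.5.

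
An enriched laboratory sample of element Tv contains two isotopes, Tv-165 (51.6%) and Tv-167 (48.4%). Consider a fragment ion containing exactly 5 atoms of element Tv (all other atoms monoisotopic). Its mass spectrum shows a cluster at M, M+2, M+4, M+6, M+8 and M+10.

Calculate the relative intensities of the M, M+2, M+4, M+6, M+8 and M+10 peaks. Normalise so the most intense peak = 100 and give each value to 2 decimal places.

Each Tv atom is independently Tv-165 (p = 0.516) or Tv-167 (q = 0.484); the cluster is the binomial expansion (p + q)^5.
P(M) = 0.516^5 = 0.036580
P(M+2) = 5 × 0.516^4 × 0.484^1 = 0.171559
P(M+4) = 10 × 0.516^3 × 0.484^2 = 0.321840
P(M+6) = 10 × 0.516^2 × 0.484^3 = 0.301881
P(M+8) = 5 × 0.516^1 × 0.484^4 = 0.141580
P(M+10) = 0.484^5 = 0.026560
The M+4 peak is largest (0.321840); scaling to 100 gives 11.37 : 53.31 : 100.00 : 93.80 : 43.99 : 8.25.

11.37 : 53.31 : 100.00 : 93.80 : 43.99 : 8.25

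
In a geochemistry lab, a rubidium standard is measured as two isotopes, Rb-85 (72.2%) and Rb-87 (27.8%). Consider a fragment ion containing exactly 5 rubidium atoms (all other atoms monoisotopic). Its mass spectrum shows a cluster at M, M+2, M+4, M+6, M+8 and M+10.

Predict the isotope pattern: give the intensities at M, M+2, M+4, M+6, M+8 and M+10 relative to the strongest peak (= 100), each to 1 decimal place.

51.9 : 100.0 : 77.0 : 29.7 : 5.7 : 0.4

Expanding (0.722 + 0.278)^5:
P(M) = 0.722^5 = 0.196194
P(M+2) = 5 × 0.722^4 × 0.278^1 = 0.377714
P(M+4) = 10 × 0.722^3 × 0.278^2 = 0.290872
P(M+6) = 10 × 0.722^2 × 0.278^3 = 0.111998
P(M+8) = 5 × 0.722^1 × 0.278^4 = 0.021562
P(M+10) = 0.278^5 = 0.001660
The M+2 peak is largest (0.377714); scaling to 100 gives 51.9 : 100.0 : 77.0 : 29.7 : 5.7 : 0.4.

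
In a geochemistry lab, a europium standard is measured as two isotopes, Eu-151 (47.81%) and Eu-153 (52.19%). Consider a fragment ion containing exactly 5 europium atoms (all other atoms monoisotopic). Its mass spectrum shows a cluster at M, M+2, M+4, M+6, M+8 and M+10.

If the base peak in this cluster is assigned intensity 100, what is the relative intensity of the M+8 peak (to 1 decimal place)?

54.6

(0.4781 + 0.5219)^5 gives M 0.0250, M+2 0.1363, M+4 0.2977, M+6 0.3249, M+8 0.1774, M+10 0.0387; the largest is M+6.
P(M+6) = C(5,3) × 0.4781^2 × 0.5219^3 = 10 × 0.22857961 × 0.14215492 = 0.324937 (base)
P(M+8) = C(5,4) × 0.4781^1 × 0.5219^4 = 5 × 0.4781 × 0.07419065 = 0.177353
Relative intensity = 0.177353 / 0.324937 × 100 = 54.6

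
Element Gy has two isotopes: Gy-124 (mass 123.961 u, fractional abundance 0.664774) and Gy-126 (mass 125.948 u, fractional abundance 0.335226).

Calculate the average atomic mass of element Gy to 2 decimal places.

124.63 u

Ar = Σ fᵢ·mᵢ = 0.664774 × 123.961 + 0.335226 × 125.948
= 82.4060 + 42.2210 = 124.6270 u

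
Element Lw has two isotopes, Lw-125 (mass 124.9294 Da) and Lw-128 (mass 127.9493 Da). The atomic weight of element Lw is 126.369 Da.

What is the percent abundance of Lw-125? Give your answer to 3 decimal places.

52.330%

Let x be the fractional abundance of Lw-125; then Lw-128 has abundance 1 − x.
124.9294·x + 127.9493·(1 − x) = 126.369
(124.9294 − 127.9493)·x = 126.369 − 127.9493
x = -1.5803 / -3.0199 = 0.52330 → 52.330% Lw-125, 47.670% Lw-128.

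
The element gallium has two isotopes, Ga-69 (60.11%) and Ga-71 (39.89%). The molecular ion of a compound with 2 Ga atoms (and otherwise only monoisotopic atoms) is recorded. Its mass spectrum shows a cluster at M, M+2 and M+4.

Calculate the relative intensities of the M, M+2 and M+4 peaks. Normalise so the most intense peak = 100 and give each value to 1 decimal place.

75.3 : 100.0 : 33.2

Each Ga atom is independently Ga-69 (p = 0.6011) or Ga-71 (q = 0.3989); the cluster is the binomial expansion (p + q)^2.
P(M) = 0.6011^2 = 0.361321
P(M+2) = 2 × 0.6011^1 × 0.3989^1 = 0.479558
P(M+4) = 0.3989^2 = 0.159121
The M+2 peak is largest (0.479558); scaling to 100 gives 75.3 : 100.0 : 33.2.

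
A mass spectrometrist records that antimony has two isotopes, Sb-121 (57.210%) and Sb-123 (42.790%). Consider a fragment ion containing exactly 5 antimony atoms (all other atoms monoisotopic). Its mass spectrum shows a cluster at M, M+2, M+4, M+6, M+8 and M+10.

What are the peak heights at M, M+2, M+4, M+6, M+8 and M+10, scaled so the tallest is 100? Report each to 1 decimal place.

17.9 : 66.8 : 100.0 : 74.8 : 28.0 : 4.2

Each Sb atom is independently Sb-121 (p = 0.57210) or Sb-123 (q = 0.42790); the cluster is the binomial expansion (p + q)^5.
P(M) = 0.57210^5 = 0.061286
P(M+2) = 5 × 0.57210^4 × 0.42790^1 = 0.229192
P(M+4) = 10 × 0.57210^3 × 0.42790^2 = 0.342847
P(M+6) = 10 × 0.57210^2 × 0.42790^3 = 0.256431
P(M+8) = 5 × 0.57210^1 × 0.42790^4 = 0.095898
P(M+10) = 0.42790^5 = 0.014345
The M+4 peak is largest (0.342847); scaling to 100 gives 17.9 : 66.8 : 100.0 : 74.8 : 28.0 : 4.2.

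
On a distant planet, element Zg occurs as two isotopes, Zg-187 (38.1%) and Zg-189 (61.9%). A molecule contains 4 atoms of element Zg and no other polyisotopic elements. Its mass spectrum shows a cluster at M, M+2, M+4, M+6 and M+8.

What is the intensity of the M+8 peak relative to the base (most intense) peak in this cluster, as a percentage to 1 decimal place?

Term probabilities: M 0.0211, M+2 0.1369, M+4 0.3337, M+6 0.3615, M+8 0.1468. Base peak = M+6.
P(M+6) = C(4,3) × 0.381^1 × 0.619^3 = 4 × 0.3810 × 0.23717666 = 0.361457 (base)
P(M+8) = C(4,4) × 0.381^0 × 0.619^4 = 1 × 1.0000 × 0.14681235 = 0.146812
Relative intensity = 0.146812 / 0.361457 × 100 = 40.6

40.6%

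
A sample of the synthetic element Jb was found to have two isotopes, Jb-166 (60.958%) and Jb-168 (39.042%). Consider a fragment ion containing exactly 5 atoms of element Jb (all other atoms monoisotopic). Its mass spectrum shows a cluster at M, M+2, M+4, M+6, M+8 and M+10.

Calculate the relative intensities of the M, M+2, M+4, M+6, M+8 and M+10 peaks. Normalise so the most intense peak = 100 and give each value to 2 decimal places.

The 5 Jb atoms are independent, so intensities follow the terms of (0.60958 + 0.39042)^5.
P(M) = 0.60958^5 = 0.084169
P(M+2) = 5 × 0.60958^4 × 0.39042^1 = 0.269541
P(M+4) = 10 × 0.60958^3 × 0.39042^2 = 0.345268
P(M+6) = 10 × 0.60958^2 × 0.39042^3 = 0.221135
P(M+8) = 5 × 0.60958^1 × 0.39042^4 = 0.070816
P(M+10) = 0.39042^5 = 0.009071
The M+4 peak is largest (0.345268); scaling to 100 gives 24.38 : 78.07 : 100.00 : 64.05 : 20.51 : 2.63.

24.38 : 78.07 : 100.00 : 64.05 : 20.51 : 2.63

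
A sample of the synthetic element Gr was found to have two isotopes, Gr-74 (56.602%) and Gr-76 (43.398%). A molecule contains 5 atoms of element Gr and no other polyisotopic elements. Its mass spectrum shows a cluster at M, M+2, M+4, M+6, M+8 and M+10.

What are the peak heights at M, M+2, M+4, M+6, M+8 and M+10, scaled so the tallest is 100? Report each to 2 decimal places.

Each Gr atom is independently Gr-74 (p = 0.56602) or Gr-76 (q = 0.43398); the cluster is the binomial expansion (p + q)^5.
P(M) = 0.56602^5 = 0.058098
P(M+2) = 5 × 0.56602^4 × 0.43398^1 = 0.222724
P(M+4) = 10 × 0.56602^3 × 0.43398^2 = 0.341535
P(M+6) = 10 × 0.56602^2 × 0.43398^3 = 0.261862
P(M+8) = 5 × 0.56602^1 × 0.43398^4 = 0.100388
P(M+10) = 0.43398^5 = 0.015394
The M+4 peak is largest (0.341535); scaling to 100 gives 17.01 : 65.21 : 100.00 : 76.67 : 29.39 : 4.51.

17.01 : 65.21 : 100.00 : 76.67 : 29.39 : 4.51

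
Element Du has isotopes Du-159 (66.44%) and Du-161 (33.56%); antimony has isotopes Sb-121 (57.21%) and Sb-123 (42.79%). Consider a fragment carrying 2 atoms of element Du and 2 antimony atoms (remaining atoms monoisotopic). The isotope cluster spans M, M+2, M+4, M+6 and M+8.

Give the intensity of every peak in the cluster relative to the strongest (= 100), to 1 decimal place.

Element Du pattern (n=2): 0.44142736 : 0.44594528 : 0.11262736
Antimony pattern (n=2): 0.32729841 : 0.48960318 : 0.18309841
Convolve the two distributions (both contribute in 2-u steps):
  M: 0.44142736×0.32729841 = 0.144478
  M+2: 0.44142736×0.48960318 + 0.44594528×0.32729841 = 0.362081
  M+4: 0.44142736×0.18309841 + 0.44594528×0.48960318 + 0.11262736×0.32729841 = 0.336024
  M+6: 0.44594528×0.18309841 + 0.11262736×0.48960318 = 0.136795
  M+8: 0.11262736×0.18309841 = 0.020622
Scale to base peak (0.362081) = 100: 39.9 : 100.0 : 92.8 : 37.8 : 5.7

39.9 : 100.0 : 92.8 : 37.8 : 5.7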